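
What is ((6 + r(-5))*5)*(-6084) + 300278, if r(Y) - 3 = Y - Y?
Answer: 26498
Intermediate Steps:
r(Y) = 3 (r(Y) = 3 + (Y - Y) = 3 + 0 = 3)
((6 + r(-5))*5)*(-6084) + 300278 = ((6 + 3)*5)*(-6084) + 300278 = (9*5)*(-6084) + 300278 = 45*(-6084) + 300278 = -273780 + 300278 = 26498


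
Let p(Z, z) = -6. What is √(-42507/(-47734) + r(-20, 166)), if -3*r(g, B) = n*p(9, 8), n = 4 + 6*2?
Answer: √74942141330/47734 ≈ 5.7350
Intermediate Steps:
n = 16 (n = 4 + 12 = 16)
r(g, B) = 32 (r(g, B) = -16*(-6)/3 = -⅓*(-96) = 32)
√(-42507/(-47734) + r(-20, 166)) = √(-42507/(-47734) + 32) = √(-42507*(-1/47734) + 32) = √(42507/47734 + 32) = √(1569995/47734) = √74942141330/47734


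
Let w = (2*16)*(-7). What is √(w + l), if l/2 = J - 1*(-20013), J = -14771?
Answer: 6*√285 ≈ 101.29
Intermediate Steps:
l = 10484 (l = 2*(-14771 - 1*(-20013)) = 2*(-14771 + 20013) = 2*5242 = 10484)
w = -224 (w = 32*(-7) = -224)
√(w + l) = √(-224 + 10484) = √10260 = 6*√285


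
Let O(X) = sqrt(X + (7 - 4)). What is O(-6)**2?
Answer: -3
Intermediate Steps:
O(X) = sqrt(3 + X) (O(X) = sqrt(X + 3) = sqrt(3 + X))
O(-6)**2 = (sqrt(3 - 6))**2 = (sqrt(-3))**2 = (I*sqrt(3))**2 = -3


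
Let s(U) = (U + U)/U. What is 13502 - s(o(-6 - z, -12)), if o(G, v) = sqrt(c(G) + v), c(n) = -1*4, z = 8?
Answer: 13500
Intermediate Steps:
c(n) = -4
o(G, v) = sqrt(-4 + v)
s(U) = 2 (s(U) = (2*U)/U = 2)
13502 - s(o(-6 - z, -12)) = 13502 - 1*2 = 13502 - 2 = 13500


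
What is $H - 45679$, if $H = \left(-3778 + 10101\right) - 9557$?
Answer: $-48913$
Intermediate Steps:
$H = -3234$ ($H = 6323 - 9557 = -3234$)
$H - 45679 = -3234 - 45679 = -48913$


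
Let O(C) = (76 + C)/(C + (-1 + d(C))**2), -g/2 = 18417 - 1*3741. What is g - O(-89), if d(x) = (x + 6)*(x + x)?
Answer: -6405822746867/218241440 ≈ -29352.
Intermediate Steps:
d(x) = 2*x*(6 + x) (d(x) = (6 + x)*(2*x) = 2*x*(6 + x))
g = -29352 (g = -2*(18417 - 1*3741) = -2*(18417 - 3741) = -2*14676 = -29352)
O(C) = (76 + C)/(C + (-1 + 2*C*(6 + C))**2)
g - O(-89) = -29352 - (76 - 89)/(-89 + (-1 + 2*(-89)*(6 - 89))**2) = -29352 - (-13)/(-89 + (-1 + 2*(-89)*(-83))**2) = -29352 - (-13)/(-89 + (-1 + 14774)**2) = -29352 - (-13)/(-89 + 14773**2) = -29352 - (-13)/(-89 + 218241529) = -29352 - (-13)/218241440 = -29352 - 1*(-13/218241440) = -29352 + 13/218241440 = -6405822746867/218241440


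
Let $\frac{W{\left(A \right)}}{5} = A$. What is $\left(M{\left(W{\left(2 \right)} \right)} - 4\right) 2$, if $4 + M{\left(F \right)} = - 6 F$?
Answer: $-136$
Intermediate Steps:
$W{\left(A \right)} = 5 A$
$M{\left(F \right)} = -4 - 6 F$
$\left(M{\left(W{\left(2 \right)} \right)} - 4\right) 2 = \left(\left(-4 - 6 \cdot 5 \cdot 2\right) - 4\right) 2 = \left(\left(-4 - 60\right) - 4\right) 2 = \left(-64 - 4\right) 2 = \left(-68\right) 2 = -136$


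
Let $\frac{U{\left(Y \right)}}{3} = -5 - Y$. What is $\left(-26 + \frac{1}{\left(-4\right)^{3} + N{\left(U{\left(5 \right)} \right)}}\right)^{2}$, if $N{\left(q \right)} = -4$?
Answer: $\frac{3129361}{4624} \approx 676.76$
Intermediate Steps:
$U{\left(Y \right)} = -15 - 3 Y$ ($U{\left(Y \right)} = 3 \left(-5 - Y\right) = -15 - 3 Y$)
$\left(-26 + \frac{1}{\left(-4\right)^{3} + N{\left(U{\left(5 \right)} \right)}}\right)^{2} = \left(-26 + \frac{1}{\left(-4\right)^{3} - 4}\right)^{2} = \left(-26 + \frac{1}{-64 - 4}\right)^{2} = \left(-26 + \frac{1}{-68}\right)^{2} = \left(-26 - \frac{1}{68}\right)^{2} = \left(- \frac{1769}{68}\right)^{2} = \frac{3129361}{4624}$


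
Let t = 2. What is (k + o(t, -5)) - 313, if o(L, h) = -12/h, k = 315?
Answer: 22/5 ≈ 4.4000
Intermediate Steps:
(k + o(t, -5)) - 313 = (315 - 12/(-5)) - 313 = (315 - 12*(-1/5)) - 313 = (315 + 12/5) - 313 = 1587/5 - 313 = 22/5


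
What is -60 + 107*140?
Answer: 14920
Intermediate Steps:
-60 + 107*140 = -60 + 14980 = 14920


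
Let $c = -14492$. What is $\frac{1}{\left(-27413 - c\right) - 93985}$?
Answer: $- \frac{1}{106906} \approx -9.354 \cdot 10^{-6}$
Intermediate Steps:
$\frac{1}{\left(-27413 - c\right) - 93985} = \frac{1}{\left(-27413 - -14492\right) - 93985} = \frac{1}{\left(-27413 + 14492\right) - 93985} = \frac{1}{-12921 - 93985} = \frac{1}{-106906} = - \frac{1}{106906}$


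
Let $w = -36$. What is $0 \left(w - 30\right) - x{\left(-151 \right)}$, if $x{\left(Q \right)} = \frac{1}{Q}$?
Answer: $\frac{1}{151} \approx 0.0066225$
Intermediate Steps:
$0 \left(w - 30\right) - x{\left(-151 \right)} = 0 \left(-36 - 30\right) - \frac{1}{-151} = 0 \left(-66\right) - - \frac{1}{151} = 0 + \frac{1}{151} = \frac{1}{151}$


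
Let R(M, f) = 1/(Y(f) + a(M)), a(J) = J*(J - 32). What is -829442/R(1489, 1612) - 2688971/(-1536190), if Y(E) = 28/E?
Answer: -1114012991472709148167/619084570 ≈ -1.7995e+12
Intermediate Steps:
a(J) = J*(-32 + J)
R(M, f) = 1/(28/f + M*(-32 + M))
-829442/R(1489, 1612) - 2688971/(-1536190) = -829442/(1612/(28 + 1489*1612*(-32 + 1489))) - 2688971/(-1536190) = -829442/(1612/(28 + 1489*1612*1457)) - 2688971*(-1/1536190) = -829442/(1612/(28 + 3497190476)) + 2688971/1536190 = -829442/(1612/3497190504) + 2688971/1536190 = -829442/(1612*(1/3497190504)) + 2688971/1536190 = -829442/403/874297626 + 2688971/1536190 = -829442*874297626/403 + 2688971/1536190 = -725179171504692/403 + 2688971/1536190 = -1114012991472709148167/619084570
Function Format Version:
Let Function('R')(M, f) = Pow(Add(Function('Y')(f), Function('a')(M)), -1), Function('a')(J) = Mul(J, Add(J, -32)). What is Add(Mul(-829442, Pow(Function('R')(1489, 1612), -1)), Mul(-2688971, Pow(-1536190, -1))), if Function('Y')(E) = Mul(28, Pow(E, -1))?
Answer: Rational(-1114012991472709148167, 619084570) ≈ -1.7995e+12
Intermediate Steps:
Function('a')(J) = Mul(J, Add(-32, J))
Function('R')(M, f) = Pow(Add(Mul(28, Pow(f, -1)), Mul(M, Add(-32, M))), -1)
Add(Mul(-829442, Pow(Function('R')(1489, 1612), -1)), Mul(-2688971, Pow(-1536190, -1))) = Add(Mul(-829442, Pow(Mul(1612, Pow(Add(28, Mul(1489, 1612, Add(-32, 1489))), -1)), -1)), Mul(-2688971, Pow(-1536190, -1))) = Add(Mul(-829442, Pow(Mul(1612, Pow(Add(28, Mul(1489, 1612, 1457)), -1)), -1)), Mul(-2688971, Rational(-1, 1536190))) = Add(Mul(-829442, Pow(Mul(1612, Pow(Add(28, 3497190476), -1)), -1)), Rational(2688971, 1536190)) = Add(Mul(-829442, Pow(Mul(1612, Pow(3497190504, -1)), -1)), Rational(2688971, 1536190)) = Add(Mul(-829442, Pow(Mul(1612, Rational(1, 3497190504)), -1)), Rational(2688971, 1536190)) = Add(Mul(-829442, Pow(Rational(403, 874297626), -1)), Rational(2688971, 1536190)) = Add(Mul(-829442, Rational(874297626, 403)), Rational(2688971, 1536190)) = Add(Rational(-725179171504692, 403), Rational(2688971, 1536190)) = Rational(-1114012991472709148167, 619084570)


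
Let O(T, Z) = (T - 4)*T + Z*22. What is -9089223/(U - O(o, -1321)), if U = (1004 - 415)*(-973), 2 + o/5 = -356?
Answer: 3029741/1251765 ≈ 2.4204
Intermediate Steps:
o = -1790 (o = -10 + 5*(-356) = -10 - 1780 = -1790)
O(T, Z) = 22*Z + T*(-4 + T) (O(T, Z) = (-4 + T)*T + 22*Z = T*(-4 + T) + 22*Z = 22*Z + T*(-4 + T))
U = -573097 (U = 589*(-973) = -573097)
-9089223/(U - O(o, -1321)) = -9089223/(-573097 - ((-1790)**2 - 4*(-1790) + 22*(-1321))) = -9089223/(-573097 - (3204100 + 7160 - 29062)) = -9089223/(-573097 - 1*3182198) = -9089223/(-573097 - 3182198) = -9089223/(-3755295) = -9089223*(-1/3755295) = 3029741/1251765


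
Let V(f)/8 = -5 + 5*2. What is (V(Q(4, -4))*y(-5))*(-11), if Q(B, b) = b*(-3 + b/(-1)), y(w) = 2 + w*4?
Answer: 7920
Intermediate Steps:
y(w) = 2 + 4*w
Q(B, b) = b*(-3 - b) (Q(B, b) = b*(-3 + b*(-1)) = b*(-3 - b))
V(f) = 40 (V(f) = 8*(-5 + 5*2) = 8*(-5 + 10) = 8*5 = 40)
(V(Q(4, -4))*y(-5))*(-11) = (40*(2 + 4*(-5)))*(-11) = (40*(2 - 20))*(-11) = (40*(-18))*(-11) = -720*(-11) = 7920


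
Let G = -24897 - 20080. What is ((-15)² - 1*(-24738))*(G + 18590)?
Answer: -658698681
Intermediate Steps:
G = -44977
((-15)² - 1*(-24738))*(G + 18590) = ((-15)² - 1*(-24738))*(-44977 + 18590) = (225 + 24738)*(-26387) = 24963*(-26387) = -658698681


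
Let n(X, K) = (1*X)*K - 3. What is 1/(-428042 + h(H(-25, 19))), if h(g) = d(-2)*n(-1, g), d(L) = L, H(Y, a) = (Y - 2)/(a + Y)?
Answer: -1/428027 ≈ -2.3363e-6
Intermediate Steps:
H(Y, a) = (-2 + Y)/(Y + a)
n(X, K) = -3 + K*X (n(X, K) = X*K - 3 = K*X - 3 = -3 + K*X)
h(g) = 6 + 2*g (h(g) = -2*(-3 + g*(-1)) = -2*(-3 - g) = 6 + 2*g)
1/(-428042 + h(H(-25, 19))) = 1/(-428042 + (6 + 2*((-2 - 25)/(-25 + 19)))) = 1/(-428042 + (6 + 2*(-27/(-6)))) = 1/(-428042 + (6 + 2*(-1/6*(-27)))) = 1/(-428042 + (6 + 2*(9/2))) = 1/(-428042 + (6 + 9)) = 1/(-428042 + 15) = 1/(-428027) = -1/428027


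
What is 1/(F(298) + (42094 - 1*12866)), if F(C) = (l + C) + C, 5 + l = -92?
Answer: 1/29727 ≈ 3.3639e-5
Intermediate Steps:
l = -97 (l = -5 - 92 = -97)
F(C) = -97 + 2*C (F(C) = (-97 + C) + C = -97 + 2*C)
1/(F(298) + (42094 - 1*12866)) = 1/((-97 + 2*298) + (42094 - 1*12866)) = 1/((-97 + 596) + (42094 - 12866)) = 1/(499 + 29228) = 1/29727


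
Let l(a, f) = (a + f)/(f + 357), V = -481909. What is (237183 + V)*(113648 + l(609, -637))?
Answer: -139063224603/5 ≈ -2.7813e+10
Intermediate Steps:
l(a, f) = (a + f)/(357 + f)
(237183 + V)*(113648 + l(609, -637)) = (237183 - 481909)*(113648 + (609 - 637)/(357 - 637)) = -244726*(113648 - 28/(-280)) = -244726*(113648 - 1/280*(-28)) = -244726*(113648 + ⅒) = -244726*1136481/10 = -139063224603/5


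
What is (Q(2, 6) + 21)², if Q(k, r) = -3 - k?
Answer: 256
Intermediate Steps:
(Q(2, 6) + 21)² = ((-3 - 1*2) + 21)² = ((-3 - 2) + 21)² = (-5 + 21)² = 16² = 256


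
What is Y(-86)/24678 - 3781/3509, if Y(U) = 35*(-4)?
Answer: -46899389/43297551 ≈ -1.0832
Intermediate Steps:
Y(U) = -140
Y(-86)/24678 - 3781/3509 = -140/24678 - 3781/3509 = -140*1/24678 - 3781*1/3509 = -70/12339 - 3781/3509 = -46899389/43297551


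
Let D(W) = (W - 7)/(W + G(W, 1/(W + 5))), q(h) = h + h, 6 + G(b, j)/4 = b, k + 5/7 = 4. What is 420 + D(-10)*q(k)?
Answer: 109171/259 ≈ 421.51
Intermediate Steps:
k = 23/7 (k = -5/7 + 4 = 23/7 ≈ 3.2857)
G(b, j) = -24 + 4*b
q(h) = 2*h
D(W) = (-7 + W)/(-24 + 5*W) (D(W) = (W - 7)/(W + (-24 + 4*W)) = (-7 + W)/(-24 + 5*W))
420 + D(-10)*q(k) = 420 + ((-7 - 10)/(-24 + 5*(-10)))*(2*(23/7)) = 420 + (-17/(-24 - 50))*(46/7) = 420 + (-17/(-74))*(46/7) = 420 - 1/74*(-17)*(46/7) = 420 + (17/74)*(46/7) = 420 + 391/259 = 109171/259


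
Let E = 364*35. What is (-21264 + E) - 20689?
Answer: -29213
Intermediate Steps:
E = 12740
(-21264 + E) - 20689 = (-21264 + 12740) - 20689 = -8524 - 20689 = -29213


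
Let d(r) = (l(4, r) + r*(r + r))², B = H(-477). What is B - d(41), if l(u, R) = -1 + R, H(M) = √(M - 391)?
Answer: -11573604 + 2*I*√217 ≈ -1.1574e+7 + 29.462*I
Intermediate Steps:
H(M) = √(-391 + M)
B = 2*I*√217 (B = √(-391 - 477) = √(-868) = 2*I*√217 ≈ 29.462*I)
d(r) = (-1 + r + 2*r²)² (d(r) = ((-1 + r) + r*(r + r))² = ((-1 + r) + r*(2*r))² = ((-1 + r) + 2*r²)² = (-1 + r + 2*r²)²)
B - d(41) = 2*I*√217 - (-1 + 41 + 2*41²)² = 2*I*√217 - (-1 + 41 + 2*1681)² = 2*I*√217 - (-1 + 41 + 3362)² = 2*I*√217 - 1*3402² = 2*I*√217 - 1*11573604 = 2*I*√217 - 11573604 = -11573604 + 2*I*√217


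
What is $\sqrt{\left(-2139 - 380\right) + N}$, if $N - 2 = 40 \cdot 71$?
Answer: $\sqrt{323} \approx 17.972$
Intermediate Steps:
$N = 2842$ ($N = 2 + 40 \cdot 71 = 2 + 2840 = 2842$)
$\sqrt{\left(-2139 - 380\right) + N} = \sqrt{\left(-2139 - 380\right) + 2842} = \sqrt{-2519 + 2842} = \sqrt{323}$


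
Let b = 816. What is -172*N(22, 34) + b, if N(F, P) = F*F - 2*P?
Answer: -70736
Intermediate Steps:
N(F, P) = F**2 - 2*P
-172*N(22, 34) + b = -172*(22**2 - 2*34) + 816 = -172*(484 - 68) + 816 = -172*416 + 816 = -71552 + 816 = -70736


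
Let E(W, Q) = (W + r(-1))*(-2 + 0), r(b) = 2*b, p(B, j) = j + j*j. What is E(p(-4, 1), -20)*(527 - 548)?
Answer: 0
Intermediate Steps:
p(B, j) = j + j²
E(W, Q) = 4 - 2*W (E(W, Q) = (W + 2*(-1))*(-2 + 0) = (W - 2)*(-2) = (-2 + W)*(-2) = 4 - 2*W)
E(p(-4, 1), -20)*(527 - 548) = (4 - 2*(1 + 1))*(527 - 548) = (4 - 2*2)*(-21) = (4 - 4)*(-21) = 0*(-21) = 0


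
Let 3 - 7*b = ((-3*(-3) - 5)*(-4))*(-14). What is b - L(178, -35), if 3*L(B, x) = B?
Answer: -1909/21 ≈ -90.905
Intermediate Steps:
L(B, x) = B/3
b = -221/7 (b = 3/7 - (-3*(-3) - 5)*(-4)*(-14)/7 = 3/7 - (9 - 5)*(-4)*(-14)/7 = 3/7 - 4*(-4)*(-14)/7 = 3/7 - (-16)*(-14)/7 = 3/7 - ⅐*224 = 3/7 - 32 = -221/7 ≈ -31.571)
b - L(178, -35) = -221/7 - 178/3 = -1909/21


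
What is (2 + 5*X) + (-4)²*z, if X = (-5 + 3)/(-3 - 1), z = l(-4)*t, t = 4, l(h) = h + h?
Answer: -1015/2 ≈ -507.50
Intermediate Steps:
l(h) = 2*h
z = -32 (z = (2*(-4))*4 = -8*4 = -32)
X = ½ (X = -2/(-4) = -2*(-¼) = ½ ≈ 0.50000)
(2 + 5*X) + (-4)²*z = (2 + 5*(½)) + (-4)²*(-32) = (2 + 5/2) + 16*(-32) = 9/2 - 512 = -1015/2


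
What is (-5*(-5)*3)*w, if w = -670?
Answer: -50250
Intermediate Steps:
(-5*(-5)*3)*w = (-5*(-5)*3)*(-670) = (25*3)*(-670) = 75*(-670) = -50250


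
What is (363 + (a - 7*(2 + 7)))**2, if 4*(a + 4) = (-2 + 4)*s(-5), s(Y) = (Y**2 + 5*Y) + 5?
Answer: 356409/4 ≈ 89102.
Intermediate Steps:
s(Y) = 5 + Y**2 + 5*Y
a = -3/2 (a = -4 + ((-2 + 4)*(5 + (-5)**2 + 5*(-5)))/4 = -4 + (2*(5 + 25 - 25))/4 = -4 + (2*5)/4 = -4 + (1/4)*10 = -4 + 5/2 = -3/2 ≈ -1.5000)
(363 + (a - 7*(2 + 7)))**2 = (363 + (-3/2 - 7*(2 + 7)))**2 = (363 + (-3/2 - 7*9))**2 = (363 + (-3/2 - 63))**2 = (363 - 129/2)**2 = (597/2)**2 = 356409/4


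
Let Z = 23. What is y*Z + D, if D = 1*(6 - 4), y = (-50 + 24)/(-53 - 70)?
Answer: 844/123 ≈ 6.8618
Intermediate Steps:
y = 26/123 (y = -26/(-123) = -26*(-1/123) = 26/123 ≈ 0.21138)
D = 2 (D = 1*2 = 2)
y*Z + D = (26/123)*23 + 2 = 598/123 + 2 = 844/123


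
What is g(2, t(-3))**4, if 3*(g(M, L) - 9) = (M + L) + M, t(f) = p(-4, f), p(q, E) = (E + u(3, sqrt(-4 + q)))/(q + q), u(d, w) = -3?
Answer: 260144641/20736 ≈ 12546.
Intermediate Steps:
p(q, E) = (-3 + E)/(2*q) (p(q, E) = (E - 3)/(q + q) = (-3 + E)/((2*q)) = (-3 + E)*(1/(2*q)) = (-3 + E)/(2*q))
t(f) = 3/8 - f/8 (t(f) = (1/2)*(-3 + f)/(-4) = (1/2)*(-1/4)*(-3 + f) = 3/8 - f/8)
g(M, L) = 9 + L/3 + 2*M/3 (g(M, L) = 9 + ((M + L) + M)/3 = 9 + ((L + M) + M)/3 = 9 + (L + 2*M)/3 = 9 + (L/3 + 2*M/3) = 9 + L/3 + 2*M/3)
g(2, t(-3))**4 = (9 + (3/8 - 1/8*(-3))/3 + (2/3)*2)**4 = (9 + (3/8 + 3/8)/3 + 4/3)**4 = (9 + (1/3)*(3/4) + 4/3)**4 = (9 + 1/4 + 4/3)**4 = (127/12)**4 = 260144641/20736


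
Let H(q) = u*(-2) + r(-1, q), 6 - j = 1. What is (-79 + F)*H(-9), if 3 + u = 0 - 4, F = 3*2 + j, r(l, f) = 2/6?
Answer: -2924/3 ≈ -974.67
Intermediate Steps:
j = 5 (j = 6 - 1*1 = 6 - 1 = 5)
r(l, f) = ⅓ (r(l, f) = 2*(⅙) = ⅓)
F = 11 (F = 3*2 + 5 = 6 + 5 = 11)
u = -7 (u = -3 + (0 - 4) = -3 - 4 = -7)
H(q) = 43/3 (H(q) = -7*(-2) + ⅓ = 14 + ⅓ = 43/3)
(-79 + F)*H(-9) = (-79 + 11)*(43/3) = -68*43/3 = -2924/3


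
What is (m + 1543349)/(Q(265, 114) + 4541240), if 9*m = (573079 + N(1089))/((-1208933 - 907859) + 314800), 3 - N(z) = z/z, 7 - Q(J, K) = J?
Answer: 8343307462597/24548439708432 ≈ 0.33987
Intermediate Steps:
Q(J, K) = 7 - J
N(z) = 2 (N(z) = 3 - z/z = 3 - 1*1 = 3 - 1 = 2)
m = -191027/5405976 (m = ((573079 + 2)/((-1208933 - 907859) + 314800))/9 = (573081/(-2116792 + 314800))/9 = (573081/(-1801992))/9 = (573081*(-1/1801992))/9 = (⅑)*(-191027/600664) = -191027/5405976 ≈ -0.035336)
(m + 1543349)/(Q(265, 114) + 4541240) = (-191027/5405976 + 1543349)/((7 - 1*265) + 4541240) = 8343307462597/(5405976*((7 - 265) + 4541240)) = 8343307462597/(5405976*(-258 + 4541240)) = (8343307462597/5405976)/4540982 = (8343307462597/5405976)*(1/4540982) = 8343307462597/24548439708432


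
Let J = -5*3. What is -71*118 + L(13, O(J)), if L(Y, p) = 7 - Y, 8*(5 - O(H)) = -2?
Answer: -8384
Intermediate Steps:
J = -15
O(H) = 21/4 (O(H) = 5 - ⅛*(-2) = 5 + ¼ = 21/4)
-71*118 + L(13, O(J)) = -71*118 + (7 - 1*13) = -8378 + (7 - 13) = -8378 - 6 = -8384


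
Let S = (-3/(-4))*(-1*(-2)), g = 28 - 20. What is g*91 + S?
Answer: 1459/2 ≈ 729.50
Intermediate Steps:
g = 8
S = 3/2 (S = -1/4*(-3)*2 = (3/4)*2 = 3/2 ≈ 1.5000)
g*91 + S = 8*91 + 3/2 = 728 + 3/2 = 1459/2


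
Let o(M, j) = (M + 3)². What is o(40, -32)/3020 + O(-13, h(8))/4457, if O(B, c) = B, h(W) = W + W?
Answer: 8201733/13460140 ≈ 0.60933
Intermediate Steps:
h(W) = 2*W
o(M, j) = (3 + M)²
o(40, -32)/3020 + O(-13, h(8))/4457 = (3 + 40)²/3020 - 13/4457 = 43²*(1/3020) - 13*1/4457 = 1849*(1/3020) - 13/4457 = 1849/3020 - 13/4457 = 8201733/13460140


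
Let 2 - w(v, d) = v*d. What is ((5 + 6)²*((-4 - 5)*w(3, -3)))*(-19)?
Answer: 227601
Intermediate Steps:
w(v, d) = 2 - d*v (w(v, d) = 2 - v*d = 2 - d*v)
((5 + 6)²*((-4 - 5)*w(3, -3)))*(-19) = ((5 + 6)²*((-4 - 5)*(2 - 1*(-3)*3)))*(-19) = (11²*(-9*(2 + 9)))*(-19) = (121*(-9*11))*(-19) = (121*(-99))*(-19) = -11979*(-19) = 227601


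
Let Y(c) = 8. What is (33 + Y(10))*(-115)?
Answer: -4715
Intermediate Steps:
(33 + Y(10))*(-115) = (33 + 8)*(-115) = 41*(-115) = -4715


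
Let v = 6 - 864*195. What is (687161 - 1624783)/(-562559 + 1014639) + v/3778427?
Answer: -1809450003257/854075639080 ≈ -2.1186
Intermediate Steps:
v = -168474 (v = 6 - 168480 = -168474)
(687161 - 1624783)/(-562559 + 1014639) + v/3778427 = (687161 - 1624783)/(-562559 + 1014639) - 168474/3778427 = -937622/452080 - 168474*1/3778427 = -937622*1/452080 - 168474/3778427 = -468811/226040 - 168474/3778427 = -1809450003257/854075639080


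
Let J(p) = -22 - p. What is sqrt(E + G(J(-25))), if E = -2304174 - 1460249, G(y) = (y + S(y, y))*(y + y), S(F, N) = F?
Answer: I*sqrt(3764387) ≈ 1940.2*I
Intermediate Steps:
G(y) = 4*y**2 (G(y) = (y + y)*(y + y) = (2*y)*(2*y) = 4*y**2)
E = -3764423
sqrt(E + G(J(-25))) = sqrt(-3764423 + 4*(-22 - 1*(-25))**2) = sqrt(-3764423 + 4*(-22 + 25)**2) = sqrt(-3764423 + 4*3**2) = sqrt(-3764423 + 4*9) = sqrt(-3764423 + 36) = sqrt(-3764387) = I*sqrt(3764387)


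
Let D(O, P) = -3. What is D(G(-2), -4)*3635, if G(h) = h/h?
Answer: -10905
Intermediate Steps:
G(h) = 1
D(G(-2), -4)*3635 = -3*3635 = -10905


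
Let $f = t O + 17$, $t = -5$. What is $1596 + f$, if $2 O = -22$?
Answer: $1668$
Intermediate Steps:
$O = -11$ ($O = \frac{1}{2} \left(-22\right) = -11$)
$f = 72$ ($f = \left(-5\right) \left(-11\right) + 17 = 55 + 17 = 72$)
$1596 + f = 1596 + 72 = 1668$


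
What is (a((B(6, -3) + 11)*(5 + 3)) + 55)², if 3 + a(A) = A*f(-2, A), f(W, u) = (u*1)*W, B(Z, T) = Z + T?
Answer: 626801296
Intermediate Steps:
B(Z, T) = T + Z
f(W, u) = W*u (f(W, u) = u*W = W*u)
a(A) = -3 - 2*A² (a(A) = -3 + A*(-2*A) = -3 - 2*A²)
(a((B(6, -3) + 11)*(5 + 3)) + 55)² = ((-3 - 2*(5 + 3)²*((-3 + 6) + 11)²) + 55)² = ((-3 - 2*64*(3 + 11)²) + 55)² = ((-3 - 2*(14*8)²) + 55)² = ((-3 - 2*112²) + 55)² = ((-3 - 2*12544) + 55)² = ((-3 - 25088) + 55)² = (-25091 + 55)² = (-25036)² = 626801296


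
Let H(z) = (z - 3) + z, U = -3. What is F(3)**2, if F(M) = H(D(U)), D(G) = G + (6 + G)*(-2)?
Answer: 441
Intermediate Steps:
D(G) = -12 - G (D(G) = G + (-12 - 2*G) = -12 - G)
H(z) = -3 + 2*z (H(z) = (-3 + z) + z = -3 + 2*z)
F(M) = -21 (F(M) = -3 + 2*(-12 - 1*(-3)) = -3 + 2*(-12 + 3) = -3 + 2*(-9) = -3 - 18 = -21)
F(3)**2 = (-21)**2 = 441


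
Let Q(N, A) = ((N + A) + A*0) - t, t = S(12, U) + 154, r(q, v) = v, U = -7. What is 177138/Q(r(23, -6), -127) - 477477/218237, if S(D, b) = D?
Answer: -2984679333/5019451 ≈ -594.62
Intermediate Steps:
t = 166 (t = 12 + 154 = 166)
Q(N, A) = -166 + A + N (Q(N, A) = ((N + A) + A*0) - 1*166 = ((A + N) + 0) - 166 = (A + N) - 166 = -166 + A + N)
177138/Q(r(23, -6), -127) - 477477/218237 = 177138/(-166 - 127 - 6) - 477477/218237 = 177138/(-299) - 477477*1/218237 = 177138*(-1/299) - 477477/218237 = -13626/23 - 477477/218237 = -2984679333/5019451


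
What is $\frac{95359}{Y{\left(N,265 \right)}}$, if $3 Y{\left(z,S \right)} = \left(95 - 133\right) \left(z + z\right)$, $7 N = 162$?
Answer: $- \frac{667513}{4104} \approx -162.65$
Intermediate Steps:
$N = \frac{162}{7}$ ($N = \frac{1}{7} \cdot 162 = \frac{162}{7} \approx 23.143$)
$Y{\left(z,S \right)} = - \frac{76 z}{3}$ ($Y{\left(z,S \right)} = \frac{\left(95 - 133\right) \left(z + z\right)}{3} = \frac{\left(-38\right) 2 z}{3} = \frac{\left(-76\right) z}{3} = - \frac{76 z}{3}$)
$\frac{95359}{Y{\left(N,265 \right)}} = \frac{95359}{\left(- \frac{76}{3}\right) \frac{162}{7}} = \frac{95359}{- \frac{4104}{7}} = 95359 \left(- \frac{7}{4104}\right) = - \frac{667513}{4104}$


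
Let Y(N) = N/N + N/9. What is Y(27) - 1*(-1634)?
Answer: 1638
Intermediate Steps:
Y(N) = 1 + N/9 (Y(N) = 1 + N*(⅑) = 1 + N/9)
Y(27) - 1*(-1634) = (1 + (⅑)*27) - 1*(-1634) = (1 + 3) + 1634 = 4 + 1634 = 1638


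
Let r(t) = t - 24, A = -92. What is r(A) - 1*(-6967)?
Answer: 6851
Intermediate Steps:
r(t) = -24 + t
r(A) - 1*(-6967) = (-24 - 92) - 1*(-6967) = -116 + 6967 = 6851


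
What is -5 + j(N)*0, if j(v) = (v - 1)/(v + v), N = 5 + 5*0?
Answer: -5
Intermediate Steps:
N = 5 (N = 5 + 0 = 5)
j(v) = (-1 + v)/(2*v) (j(v) = (-1 + v)/((2*v)) = (-1 + v)*(1/(2*v)) = (-1 + v)/(2*v))
-5 + j(N)*0 = -5 + ((½)*(-1 + 5)/5)*0 = -5 + ((½)*(⅕)*4)*0 = -5 + (⅖)*0 = -5 + 0 = -5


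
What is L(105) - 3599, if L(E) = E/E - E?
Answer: -3703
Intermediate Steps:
L(E) = 1 - E
L(105) - 3599 = (1 - 1*105) - 3599 = (1 - 105) - 3599 = -104 - 3599 = -3703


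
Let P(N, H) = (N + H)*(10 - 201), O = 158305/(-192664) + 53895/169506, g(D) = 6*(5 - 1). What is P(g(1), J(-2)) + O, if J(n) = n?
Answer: -22874020360303/5442950664 ≈ -4202.5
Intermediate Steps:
g(D) = 24 (g(D) = 6*4 = 24)
O = -2741670175/5442950664 (O = 158305*(-1/192664) + 53895*(1/169506) = -158305/192664 + 17965/56502 = -2741670175/5442950664 ≈ -0.50371)
P(N, H) = -191*H - 191*N (P(N, H) = (H + N)*(-191) = -191*H - 191*N)
P(g(1), J(-2)) + O = (-191*(-2) - 191*24) - 2741670175/5442950664 = (382 - 4584) - 2741670175/5442950664 = -4202 - 2741670175/5442950664 = -22874020360303/5442950664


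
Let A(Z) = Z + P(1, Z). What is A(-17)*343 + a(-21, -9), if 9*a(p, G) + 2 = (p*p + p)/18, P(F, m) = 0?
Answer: -157373/27 ≈ -5828.6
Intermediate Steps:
A(Z) = Z (A(Z) = Z + 0 = Z)
a(p, G) = -2/9 + p/162 + p²/162 (a(p, G) = -2/9 + ((p*p + p)/18)/9 = -2/9 + ((p² + p)*(1/18))/9 = -2/9 + ((p + p²)*(1/18))/9 = -2/9 + (p/18 + p²/18)/9 = -2/9 + (p/162 + p²/162) = -2/9 + p/162 + p²/162)
A(-17)*343 + a(-21, -9) = -17*343 + (-2/9 + (1/162)*(-21) + (1/162)*(-21)²) = -5831 + (-2/9 - 7/54 + (1/162)*441) = -5831 + (-2/9 - 7/54 + 49/18) = -5831 + 64/27 = -157373/27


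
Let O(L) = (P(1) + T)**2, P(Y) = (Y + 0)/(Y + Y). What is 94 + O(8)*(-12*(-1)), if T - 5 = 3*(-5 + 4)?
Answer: 169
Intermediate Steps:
T = 2 (T = 5 + 3*(-5 + 4) = 5 + 3*(-1) = 5 - 3 = 2)
P(Y) = 1/2 (P(Y) = Y/((2*Y)) = Y*(1/(2*Y)) = 1/2)
O(L) = 25/4 (O(L) = (1/2 + 2)**2 = (5/2)**2 = 25/4)
94 + O(8)*(-12*(-1)) = 94 + 25*(-12*(-1))/4 = 94 + (25/4)*12 = 94 + 75 = 169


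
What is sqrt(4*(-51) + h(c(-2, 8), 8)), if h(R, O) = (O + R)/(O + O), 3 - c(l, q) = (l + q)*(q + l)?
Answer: I*sqrt(3289)/4 ≈ 14.337*I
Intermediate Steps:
c(l, q) = 3 - (l + q)**2 (c(l, q) = 3 - (l + q)*(q + l) = 3 - (l + q)*(l + q) = 3 - (l + q)**2)
h(R, O) = (O + R)/(2*O) (h(R, O) = (O + R)/((2*O)) = (O + R)*(1/(2*O)) = (O + R)/(2*O))
sqrt(4*(-51) + h(c(-2, 8), 8)) = sqrt(4*(-51) + (1/2)*(8 + (3 - (-2 + 8)**2))/8) = sqrt(-204 + (1/2)*(1/8)*(8 + (3 - 1*6**2))) = sqrt(-204 + (1/2)*(1/8)*(8 + (3 - 1*36))) = sqrt(-204 + (1/2)*(1/8)*(8 + (3 - 36))) = sqrt(-204 + (1/2)*(1/8)*(8 - 33)) = sqrt(-204 + (1/2)*(1/8)*(-25)) = sqrt(-204 - 25/16) = sqrt(-3289/16) = I*sqrt(3289)/4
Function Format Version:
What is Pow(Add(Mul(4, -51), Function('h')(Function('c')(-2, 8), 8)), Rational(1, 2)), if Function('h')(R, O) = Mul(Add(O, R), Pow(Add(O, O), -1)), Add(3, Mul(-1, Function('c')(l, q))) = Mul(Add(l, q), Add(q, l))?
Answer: Mul(Rational(1, 4), I, Pow(3289, Rational(1, 2))) ≈ Mul(14.337, I)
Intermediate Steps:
Function('c')(l, q) = Add(3, Mul(-1, Pow(Add(l, q), 2))) (Function('c')(l, q) = Add(3, Mul(-1, Mul(Add(l, q), Add(q, l)))) = Add(3, Mul(-1, Mul(Add(l, q), Add(l, q)))) = Add(3, Mul(-1, Pow(Add(l, q), 2))))
Function('h')(R, O) = Mul(Rational(1, 2), Pow(O, -1), Add(O, R)) (Function('h')(R, O) = Mul(Add(O, R), Pow(Mul(2, O), -1)) = Mul(Add(O, R), Mul(Rational(1, 2), Pow(O, -1))) = Mul(Rational(1, 2), Pow(O, -1), Add(O, R)))
Pow(Add(Mul(4, -51), Function('h')(Function('c')(-2, 8), 8)), Rational(1, 2)) = Pow(Add(Mul(4, -51), Mul(Rational(1, 2), Pow(8, -1), Add(8, Add(3, Mul(-1, Pow(Add(-2, 8), 2)))))), Rational(1, 2)) = Pow(Add(-204, Mul(Rational(1, 2), Rational(1, 8), Add(8, Add(3, Mul(-1, Pow(6, 2)))))), Rational(1, 2)) = Pow(Add(-204, Mul(Rational(1, 2), Rational(1, 8), Add(8, Add(3, Mul(-1, 36))))), Rational(1, 2)) = Pow(Add(-204, Mul(Rational(1, 2), Rational(1, 8), Add(8, Add(3, -36)))), Rational(1, 2)) = Pow(Add(-204, Mul(Rational(1, 2), Rational(1, 8), Add(8, -33))), Rational(1, 2)) = Pow(Add(-204, Mul(Rational(1, 2), Rational(1, 8), -25)), Rational(1, 2)) = Pow(Add(-204, Rational(-25, 16)), Rational(1, 2)) = Pow(Rational(-3289, 16), Rational(1, 2)) = Mul(Rational(1, 4), I, Pow(3289, Rational(1, 2)))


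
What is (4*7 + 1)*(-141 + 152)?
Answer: 319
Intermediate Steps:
(4*7 + 1)*(-141 + 152) = (28 + 1)*11 = 29*11 = 319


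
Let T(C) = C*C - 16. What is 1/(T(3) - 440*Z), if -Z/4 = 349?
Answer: 1/614233 ≈ 1.6280e-6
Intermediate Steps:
Z = -1396 (Z = -4*349 = -1396)
T(C) = -16 + C**2 (T(C) = C**2 - 16 = -16 + C**2)
1/(T(3) - 440*Z) = 1/((-16 + 3**2) - 440*(-1396)) = 1/((-16 + 9) + 614240) = 1/(-7 + 614240) = 1/614233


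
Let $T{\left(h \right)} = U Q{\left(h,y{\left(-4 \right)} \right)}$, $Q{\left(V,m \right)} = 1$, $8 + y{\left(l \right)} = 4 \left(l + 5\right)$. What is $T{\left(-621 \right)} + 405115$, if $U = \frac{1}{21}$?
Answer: $\frac{8507416}{21} \approx 4.0512 \cdot 10^{5}$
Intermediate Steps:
$y{\left(l \right)} = 12 + 4 l$ ($y{\left(l \right)} = -8 + 4 \left(l + 5\right) = -8 + 4 \left(5 + l\right) = -8 + \left(20 + 4 l\right) = 12 + 4 l$)
$U = \frac{1}{21} \approx 0.047619$
$T{\left(h \right)} = \frac{1}{21}$ ($T{\left(h \right)} = \frac{1}{21} \cdot 1 = \frac{1}{21}$)
$T{\left(-621 \right)} + 405115 = \frac{1}{21} + 405115 = \frac{8507416}{21}$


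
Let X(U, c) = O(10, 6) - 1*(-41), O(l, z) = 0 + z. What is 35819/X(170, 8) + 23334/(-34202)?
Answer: 611992370/803747 ≈ 761.42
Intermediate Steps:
O(l, z) = z
X(U, c) = 47 (X(U, c) = 6 - 1*(-41) = 6 + 41 = 47)
35819/X(170, 8) + 23334/(-34202) = 35819/47 + 23334/(-34202) = 35819*(1/47) + 23334*(-1/34202) = 35819/47 - 11667/17101 = 611992370/803747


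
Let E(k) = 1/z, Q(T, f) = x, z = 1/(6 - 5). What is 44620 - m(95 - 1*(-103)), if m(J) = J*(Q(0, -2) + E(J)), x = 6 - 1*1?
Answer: 43432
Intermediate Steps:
x = 5 (x = 6 - 1 = 5)
z = 1 (z = 1/1 = 1)
Q(T, f) = 5
E(k) = 1 (E(k) = 1/1 = 1)
m(J) = 6*J (m(J) = J*(5 + 1) = J*6 = 6*J)
44620 - m(95 - 1*(-103)) = 44620 - 6*(95 - 1*(-103)) = 44620 - 6*(95 + 103) = 44620 - 6*198 = 44620 - 1*1188 = 44620 - 1188 = 43432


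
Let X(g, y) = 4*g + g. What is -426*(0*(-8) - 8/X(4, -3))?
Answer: 852/5 ≈ 170.40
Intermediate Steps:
X(g, y) = 5*g
-426*(0*(-8) - 8/X(4, -3)) = -426*(0*(-8) - 8/(5*4)) = -426*(0 - 8/20) = -426*(0 - 8*1/20) = -426*(0 - ⅖) = -426*(-⅖) = 852/5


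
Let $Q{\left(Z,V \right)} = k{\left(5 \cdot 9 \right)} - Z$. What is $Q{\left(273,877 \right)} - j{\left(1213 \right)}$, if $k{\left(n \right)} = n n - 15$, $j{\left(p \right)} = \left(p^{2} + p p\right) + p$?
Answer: $-2942214$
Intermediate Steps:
$j{\left(p \right)} = p + 2 p^{2}$ ($j{\left(p \right)} = \left(p^{2} + p^{2}\right) + p = 2 p^{2} + p = p + 2 p^{2}$)
$k{\left(n \right)} = -15 + n^{2}$ ($k{\left(n \right)} = n^{2} - 15 = -15 + n^{2}$)
$Q{\left(Z,V \right)} = 2010 - Z$ ($Q{\left(Z,V \right)} = \left(-15 + \left(5 \cdot 9\right)^{2}\right) - Z = \left(-15 + 45^{2}\right) - Z = \left(-15 + 2025\right) - Z = 2010 - Z$)
$Q{\left(273,877 \right)} - j{\left(1213 \right)} = \left(2010 - 273\right) - 1213 \left(1 + 2 \cdot 1213\right) = \left(2010 - 273\right) - 1213 \left(1 + 2426\right) = 1737 - 1213 \cdot 2427 = 1737 - 2943951 = -2942214$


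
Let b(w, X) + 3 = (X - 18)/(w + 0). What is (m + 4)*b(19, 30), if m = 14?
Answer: -810/19 ≈ -42.632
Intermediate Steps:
b(w, X) = -3 + (-18 + X)/w (b(w, X) = -3 + (X - 18)/(w + 0) = -3 + (-18 + X)/w)
(m + 4)*b(19, 30) = (14 + 4)*((-18 + 30 - 3*19)/19) = 18*((-18 + 30 - 57)/19) = 18*((1/19)*(-45)) = 18*(-45/19) = -810/19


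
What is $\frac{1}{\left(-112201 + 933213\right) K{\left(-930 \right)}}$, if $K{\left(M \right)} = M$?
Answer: $- \frac{1}{763541160} \approx -1.3097 \cdot 10^{-9}$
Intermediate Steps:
$\frac{1}{\left(-112201 + 933213\right) K{\left(-930 \right)}} = \frac{1}{\left(-112201 + 933213\right) \left(-930\right)} = \frac{1}{821012} \left(- \frac{1}{930}\right) = - \frac{1}{763541160}$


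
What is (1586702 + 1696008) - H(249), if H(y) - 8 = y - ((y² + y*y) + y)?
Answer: 3406704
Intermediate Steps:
H(y) = 8 - 2*y² (H(y) = 8 + (y - ((y² + y*y) + y)) = 8 + (y - ((y² + y²) + y)) = 8 + (y - (2*y² + y)) = 8 + (y - (y + 2*y²)) = 8 + (y + (-y - 2*y²)) = 8 - 2*y²)
(1586702 + 1696008) - H(249) = (1586702 + 1696008) - (8 - 2*249²) = 3282710 - (8 - 2*62001) = 3282710 - (8 - 124002) = 3282710 - 1*(-123994) = 3282710 + 123994 = 3406704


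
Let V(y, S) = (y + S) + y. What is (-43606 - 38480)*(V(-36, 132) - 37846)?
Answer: 3101701596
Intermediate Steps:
V(y, S) = S + 2*y (V(y, S) = (S + y) + y = S + 2*y)
(-43606 - 38480)*(V(-36, 132) - 37846) = (-43606 - 38480)*((132 + 2*(-36)) - 37846) = -82086*((132 - 72) - 37846) = -82086*(60 - 37846) = -82086*(-37786) = 3101701596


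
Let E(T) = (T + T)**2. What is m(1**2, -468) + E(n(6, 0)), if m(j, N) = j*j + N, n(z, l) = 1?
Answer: -463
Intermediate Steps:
m(j, N) = N + j**2 (m(j, N) = j**2 + N = N + j**2)
E(T) = 4*T**2 (E(T) = (2*T)**2 = 4*T**2)
m(1**2, -468) + E(n(6, 0)) = (-468 + (1**2)**2) + 4*1**2 = (-468 + 1**2) + 4*1 = (-468 + 1) + 4 = -467 + 4 = -463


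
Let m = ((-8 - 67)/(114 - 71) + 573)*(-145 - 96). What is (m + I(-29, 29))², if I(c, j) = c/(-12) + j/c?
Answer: 5046448165259449/266256 ≈ 1.8953e+10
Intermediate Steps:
I(c, j) = -c/12 + j/c (I(c, j) = c*(-1/12) + j/c = -c/12 + j/c)
m = -5919924/43 (m = (-75/43 + 573)*(-241) = (24564/43)*(-241) = -5919924/43 ≈ -1.3767e+5)
(m + I(-29, 29))² = (-5919924/43 + (-1/12*(-29) + 29/(-29)))² = (-5919924/43 + (29/12 + 29*(-1/29)))² = (-5919924/43 + (29/12 - 1))² = (-5919924/43 + 17/12)² = (-71038357/516)² = 5046448165259449/266256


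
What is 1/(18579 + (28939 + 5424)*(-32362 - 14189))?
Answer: -1/1599613434 ≈ -6.2515e-10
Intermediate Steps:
1/(18579 + (28939 + 5424)*(-32362 - 14189)) = 1/(18579 + 34363*(-46551)) = 1/(18579 - 1599632013) = 1/(-1599613434) = -1/1599613434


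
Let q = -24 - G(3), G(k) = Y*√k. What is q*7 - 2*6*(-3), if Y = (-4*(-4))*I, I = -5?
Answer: -132 + 560*√3 ≈ 837.95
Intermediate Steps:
Y = -80 (Y = -4*(-4)*(-5) = 16*(-5) = -80)
G(k) = -80*√k
q = -24 + 80*√3 (q = -24 - (-80)*√3 = -24 + 80*√3 ≈ 114.56)
q*7 - 2*6*(-3) = (-24 + 80*√3)*7 - 2*6*(-3) = (-168 + 560*√3) - 12*(-3) = (-168 + 560*√3) + 36 = -132 + 560*√3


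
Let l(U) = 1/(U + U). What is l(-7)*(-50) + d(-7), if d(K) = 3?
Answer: 46/7 ≈ 6.5714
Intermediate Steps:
l(U) = 1/(2*U)
l(-7)*(-50) + d(-7) = ((1/2)/(-7))*(-50) + 3 = ((1/2)*(-1/7))*(-50) + 3 = -1/14*(-50) + 3 = 25/7 + 3 = 46/7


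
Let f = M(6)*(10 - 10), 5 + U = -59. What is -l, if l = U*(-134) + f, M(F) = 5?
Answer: -8576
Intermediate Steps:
U = -64 (U = -5 - 59 = -64)
f = 0 (f = 5*(10 - 10) = 5*0 = 0)
l = 8576 (l = -64*(-134) + 0 = 8576 + 0 = 8576)
-l = -1*8576 = -8576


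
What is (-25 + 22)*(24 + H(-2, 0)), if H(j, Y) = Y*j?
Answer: -72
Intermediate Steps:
(-25 + 22)*(24 + H(-2, 0)) = (-25 + 22)*(24 + 0*(-2)) = -3*(24 + 0) = -3*24 = -72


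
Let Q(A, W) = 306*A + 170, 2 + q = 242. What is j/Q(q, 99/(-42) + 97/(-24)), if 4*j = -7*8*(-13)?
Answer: 91/36805 ≈ 0.0024725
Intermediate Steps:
q = 240 (q = -2 + 242 = 240)
j = 182 (j = (-7*8*(-13))/4 = (-56*(-13))/4 = (¼)*728 = 182)
Q(A, W) = 170 + 306*A
j/Q(q, 99/(-42) + 97/(-24)) = 182/(170 + 306*240) = 182/(170 + 73440) = 182/73610 = 182*(1/73610) = 91/36805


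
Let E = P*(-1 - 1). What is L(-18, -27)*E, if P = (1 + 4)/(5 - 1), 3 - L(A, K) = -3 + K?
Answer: -165/2 ≈ -82.500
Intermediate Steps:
L(A, K) = 6 - K (L(A, K) = 3 - (-3 + K) = 3 + (3 - K) = 6 - K)
P = 5/4 ≈ 1.2500
E = -5/2 (E = 5*(-1 - 1)/4 = (5/4)*(-2) = -5/2 ≈ -2.5000)
L(-18, -27)*E = (6 - 1*(-27))*(-5/2) = (6 + 27)*(-5/2) = 33*(-5/2) = -165/2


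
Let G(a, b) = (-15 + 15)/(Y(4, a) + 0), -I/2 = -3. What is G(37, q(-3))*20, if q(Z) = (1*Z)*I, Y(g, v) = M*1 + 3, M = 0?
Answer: 0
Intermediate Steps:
I = 6 (I = -2*(-3) = 6)
Y(g, v) = 3 (Y(g, v) = 0*1 + 3 = 0 + 3 = 3)
q(Z) = 6*Z (q(Z) = (1*Z)*6 = Z*6 = 6*Z)
G(a, b) = 0 (G(a, b) = (-15 + 15)/(3 + 0) = 0/3 = 0*(⅓) = 0)
G(37, q(-3))*20 = 0*20 = 0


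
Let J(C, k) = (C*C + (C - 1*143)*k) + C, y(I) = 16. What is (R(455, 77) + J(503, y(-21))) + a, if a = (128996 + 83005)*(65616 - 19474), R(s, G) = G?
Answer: 9782409491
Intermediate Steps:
J(C, k) = C + C² + k*(-143 + C) (J(C, k) = (C² + (C - 143)*k) + C = (C² + (-143 + C)*k) + C = (C² + k*(-143 + C)) + C = C + C² + k*(-143 + C))
a = 9782150142 (a = 212001*46142 = 9782150142)
(R(455, 77) + J(503, y(-21))) + a = (77 + (503 + 503² - 143*16 + 503*16)) + 9782150142 = (77 + (503 + 253009 - 2288 + 8048)) + 9782150142 = (77 + 259272) + 9782150142 = 259349 + 9782150142 = 9782409491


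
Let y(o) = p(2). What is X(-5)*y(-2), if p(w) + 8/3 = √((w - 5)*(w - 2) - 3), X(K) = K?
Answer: 40/3 - 5*I*√3 ≈ 13.333 - 8.6602*I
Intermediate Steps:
p(w) = -8/3 + √(-3 + (-5 + w)*(-2 + w)) (p(w) = -8/3 + √((w - 5)*(w - 2) - 3) = -8/3 + √((-5 + w)*(-2 + w) - 3) = -8/3 + √(-3 + (-5 + w)*(-2 + w)))
y(o) = -8/3 + I*√3 (y(o) = -8/3 + √(7 + 2² - 7*2) = -8/3 + √(7 + 4 - 14) = -8/3 + √(-3) = -8/3 + I*√3)
X(-5)*y(-2) = -5*(-8/3 + I*√3) = 40/3 - 5*I*√3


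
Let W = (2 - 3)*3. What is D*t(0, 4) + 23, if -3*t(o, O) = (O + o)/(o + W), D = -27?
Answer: 11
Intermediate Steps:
W = -3 (W = -1*3 = -3)
t(o, O) = -(O + o)/(3*(-3 + o)) (t(o, O) = -(O + o)/(3*(o - 3)) = -(O + o)/(3*(-3 + o)))
D*t(0, 4) + 23 = -9*(-1*4 - 1*0)/(-3 + 0) + 23 = -9*(-4 + 0)/(-3) + 23 = -9*(-1)*(-4)/3 + 23 = -27*4/9 + 23 = -12 + 23 = 11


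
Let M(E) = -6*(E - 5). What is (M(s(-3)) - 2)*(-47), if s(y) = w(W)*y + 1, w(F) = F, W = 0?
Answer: -1034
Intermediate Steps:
s(y) = 1 (s(y) = 0*y + 1 = 0 + 1 = 1)
M(E) = 30 - 6*E (M(E) = -6*(-5 + E) = 30 - 6*E)
(M(s(-3)) - 2)*(-47) = ((30 - 6*1) - 2)*(-47) = ((30 - 6) - 2)*(-47) = (24 - 2)*(-47) = 22*(-47) = -1034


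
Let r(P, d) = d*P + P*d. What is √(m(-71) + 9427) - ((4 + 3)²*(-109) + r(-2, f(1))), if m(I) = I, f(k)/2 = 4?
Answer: 5373 + 2*√2339 ≈ 5469.7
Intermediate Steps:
f(k) = 8 (f(k) = 2*4 = 8)
r(P, d) = 2*P*d (r(P, d) = P*d + P*d = 2*P*d)
√(m(-71) + 9427) - ((4 + 3)²*(-109) + r(-2, f(1))) = √(-71 + 9427) - ((4 + 3)²*(-109) + 2*(-2)*8) = √9356 - (7²*(-109) - 32) = 2*√2339 - (49*(-109) - 32) = 2*√2339 - (-5341 - 32) = 2*√2339 - 1*(-5373) = 2*√2339 + 5373 = 5373 + 2*√2339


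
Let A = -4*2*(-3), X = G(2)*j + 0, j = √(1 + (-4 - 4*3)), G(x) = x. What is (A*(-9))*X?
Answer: -432*I*√15 ≈ -1673.1*I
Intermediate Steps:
j = I*√15 (j = √(1 + (-4 - 12)) = √(1 - 16) = √(-15) = I*√15 ≈ 3.873*I)
X = 2*I*√15 (X = 2*(I*√15) + 0 = 2*I*√15 + 0 = 2*I*√15 ≈ 7.746*I)
A = 24 (A = -8*(-3) = 24)
(A*(-9))*X = (24*(-9))*(2*I*√15) = -432*I*√15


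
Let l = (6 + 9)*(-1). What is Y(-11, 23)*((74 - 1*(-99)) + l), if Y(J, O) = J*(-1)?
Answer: 1738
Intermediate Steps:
l = -15 (l = 15*(-1) = -15)
Y(J, O) = -J
Y(-11, 23)*((74 - 1*(-99)) + l) = (-1*(-11))*((74 - 1*(-99)) - 15) = 11*((74 + 99) - 15) = 11*(173 - 15) = 11*158 = 1738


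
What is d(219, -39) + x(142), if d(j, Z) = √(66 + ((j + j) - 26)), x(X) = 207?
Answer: 207 + √478 ≈ 228.86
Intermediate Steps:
d(j, Z) = √(40 + 2*j) (d(j, Z) = √(66 + (2*j - 26)) = √(66 + (-26 + 2*j)) = √(40 + 2*j))
d(219, -39) + x(142) = √(40 + 2*219) + 207 = √(40 + 438) + 207 = √478 + 207 = 207 + √478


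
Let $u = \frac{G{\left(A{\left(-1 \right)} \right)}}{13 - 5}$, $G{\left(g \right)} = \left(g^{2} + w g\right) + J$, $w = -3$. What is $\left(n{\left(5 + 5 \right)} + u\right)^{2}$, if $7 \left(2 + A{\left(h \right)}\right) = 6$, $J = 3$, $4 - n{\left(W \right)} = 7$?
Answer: $\frac{635209}{153664} \approx 4.1338$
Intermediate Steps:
$n{\left(W \right)} = -3$ ($n{\left(W \right)} = 4 - 7 = -3$)
$A{\left(h \right)} = - \frac{8}{7}$ ($A{\left(h \right)} = -2 + \frac{1}{7} \cdot 6 = -2 + \frac{6}{7} = - \frac{8}{7}$)
$G{\left(g \right)} = 3 + g^{2} - 3 g$ ($G{\left(g \right)} = \left(g^{2} - 3 g\right) + 3 = 3 + g^{2} - 3 g$)
$u = \frac{379}{392}$ ($u = \frac{3 + \left(- \frac{8}{7}\right)^{2} - - \frac{24}{7}}{13 - 5} = \frac{3 + \frac{64}{49} + \frac{24}{7}}{13 - 5} = \frac{379}{49 \cdot 8} = \frac{379}{49} \cdot \frac{1}{8} = \frac{379}{392} \approx 0.96684$)
$\left(n{\left(5 + 5 \right)} + u\right)^{2} = \left(-3 + \frac{379}{392}\right)^{2} = \left(- \frac{797}{392}\right)^{2} = \frac{635209}{153664}$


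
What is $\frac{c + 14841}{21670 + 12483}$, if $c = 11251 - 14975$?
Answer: $\frac{11117}{34153} \approx 0.32551$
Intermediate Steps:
$c = -3724$
$\frac{c + 14841}{21670 + 12483} = \frac{-3724 + 14841}{21670 + 12483} = \frac{11117}{34153}$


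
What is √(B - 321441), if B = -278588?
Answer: I*√600029 ≈ 774.62*I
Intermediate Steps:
√(B - 321441) = √(-278588 - 321441) = √(-600029) = I*√600029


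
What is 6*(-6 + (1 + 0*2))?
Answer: -30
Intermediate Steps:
6*(-6 + (1 + 0*2)) = 6*(-6 + (1 + 0)) = 6*(-6 + 1) = 6*(-5) = -30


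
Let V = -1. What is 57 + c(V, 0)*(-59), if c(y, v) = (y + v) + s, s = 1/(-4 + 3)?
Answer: 175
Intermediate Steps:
s = -1 (s = 1/(-1) = -1)
c(y, v) = -1 + v + y (c(y, v) = (y + v) - 1 = (v + y) - 1 = -1 + v + y)
57 + c(V, 0)*(-59) = 57 + (-1 + 0 - 1)*(-59) = 57 - 2*(-59) = 57 + 118 = 175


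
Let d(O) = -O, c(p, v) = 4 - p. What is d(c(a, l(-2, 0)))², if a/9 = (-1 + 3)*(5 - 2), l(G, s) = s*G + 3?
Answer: 2500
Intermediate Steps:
l(G, s) = 3 + G*s (l(G, s) = G*s + 3 = 3 + G*s)
a = 54 (a = 9*((-1 + 3)*(5 - 2)) = 9*(2*3) = 9*6 = 54)
d(c(a, l(-2, 0)))² = (-(4 - 1*54))² = (-(4 - 54))² = (-1*(-50))² = 50² = 2500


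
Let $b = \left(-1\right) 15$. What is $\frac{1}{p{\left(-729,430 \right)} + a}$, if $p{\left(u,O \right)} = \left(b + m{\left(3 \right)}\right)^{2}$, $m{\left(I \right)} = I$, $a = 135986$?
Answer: $\frac{1}{136130} \approx 7.3459 \cdot 10^{-6}$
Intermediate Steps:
$b = -15$
$p{\left(u,O \right)} = 144$ ($p{\left(u,O \right)} = \left(-15 + 3\right)^{2} = \left(-12\right)^{2} = 144$)
$\frac{1}{p{\left(-729,430 \right)} + a} = \frac{1}{144 + 135986} = \frac{1}{136130}$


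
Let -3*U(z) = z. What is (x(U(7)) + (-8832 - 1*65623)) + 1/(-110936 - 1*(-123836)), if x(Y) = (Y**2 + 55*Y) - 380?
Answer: -2900870297/38700 ≈ -74958.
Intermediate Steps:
U(z) = -z/3
x(Y) = -380 + Y**2 + 55*Y
(x(U(7)) + (-8832 - 1*65623)) + 1/(-110936 - 1*(-123836)) = ((-380 + (-1/3*7)**2 + 55*(-1/3*7)) + (-8832 - 1*65623)) + 1/(-110936 - 1*(-123836)) = ((-380 + (-7/3)**2 + 55*(-7/3)) + (-8832 - 65623)) + 1/(-110936 + 123836) = ((-380 + 49/9 - 385/3) - 74455) + 1/12900 = (-4526/9 - 74455) + 1/12900 = -674621/9 + 1/12900 = -2900870297/38700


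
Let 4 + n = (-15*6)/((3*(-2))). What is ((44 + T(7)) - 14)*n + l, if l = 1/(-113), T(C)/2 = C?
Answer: 54691/113 ≈ 483.99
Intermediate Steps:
T(C) = 2*C
n = 11 (n = -4 + (-15*6)/((3*(-2))) = -4 - 90/(-6) = -4 - ⅙*(-90) = -4 + 15 = 11)
l = -1/113 ≈ -0.0088496
((44 + T(7)) - 14)*n + l = ((44 + 2*7) - 14)*11 - 1/113 = ((44 + 14) - 14)*11 - 1/113 = (58 - 14)*11 - 1/113 = 44*11 - 1/113 = 484 - 1/113 = 54691/113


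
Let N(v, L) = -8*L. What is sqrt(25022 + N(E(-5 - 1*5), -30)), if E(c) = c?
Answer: sqrt(25262) ≈ 158.94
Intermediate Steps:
sqrt(25022 + N(E(-5 - 1*5), -30)) = sqrt(25022 - 8*(-30)) = sqrt(25022 + 240) = sqrt(25262)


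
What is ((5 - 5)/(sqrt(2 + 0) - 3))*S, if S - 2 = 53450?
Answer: 0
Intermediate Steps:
S = 53452 (S = 2 + 53450 = 53452)
((5 - 5)/(sqrt(2 + 0) - 3))*S = ((5 - 5)/(sqrt(2 + 0) - 3))*53452 = (0/(sqrt(2) - 3))*53452 = (0/(-3 + sqrt(2)))*53452 = 0*53452 = 0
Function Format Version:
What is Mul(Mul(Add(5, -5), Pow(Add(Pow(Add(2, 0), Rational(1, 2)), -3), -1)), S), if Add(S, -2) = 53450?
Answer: 0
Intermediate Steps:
S = 53452 (S = Add(2, 53450) = 53452)
Mul(Mul(Add(5, -5), Pow(Add(Pow(Add(2, 0), Rational(1, 2)), -3), -1)), S) = Mul(Mul(Add(5, -5), Pow(Add(Pow(Add(2, 0), Rational(1, 2)), -3), -1)), 53452) = Mul(Mul(0, Pow(Add(Pow(2, Rational(1, 2)), -3), -1)), 53452) = Mul(Mul(0, Pow(Add(-3, Pow(2, Rational(1, 2))), -1)), 53452) = Mul(0, 53452) = 0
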